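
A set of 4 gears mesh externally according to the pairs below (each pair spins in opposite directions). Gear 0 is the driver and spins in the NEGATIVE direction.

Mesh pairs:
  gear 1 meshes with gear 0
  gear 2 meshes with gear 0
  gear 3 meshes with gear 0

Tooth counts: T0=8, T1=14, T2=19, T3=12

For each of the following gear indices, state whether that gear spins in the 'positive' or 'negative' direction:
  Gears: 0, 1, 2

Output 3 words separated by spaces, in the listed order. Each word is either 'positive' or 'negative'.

Gear 0 (driver): negative (depth 0)
  gear 1: meshes with gear 0 -> depth 1 -> positive (opposite of gear 0)
  gear 2: meshes with gear 0 -> depth 1 -> positive (opposite of gear 0)
  gear 3: meshes with gear 0 -> depth 1 -> positive (opposite of gear 0)
Queried indices 0, 1, 2 -> negative, positive, positive

Answer: negative positive positive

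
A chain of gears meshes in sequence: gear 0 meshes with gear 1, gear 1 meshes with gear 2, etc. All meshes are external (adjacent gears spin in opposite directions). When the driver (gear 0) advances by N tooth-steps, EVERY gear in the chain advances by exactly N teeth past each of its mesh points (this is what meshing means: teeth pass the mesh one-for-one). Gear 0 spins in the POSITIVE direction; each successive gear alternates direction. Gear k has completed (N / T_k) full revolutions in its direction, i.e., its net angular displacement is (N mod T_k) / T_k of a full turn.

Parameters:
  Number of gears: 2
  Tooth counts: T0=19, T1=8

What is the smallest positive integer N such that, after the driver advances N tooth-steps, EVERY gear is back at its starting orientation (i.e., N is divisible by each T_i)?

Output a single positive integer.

Answer: 152

Derivation:
Gear k returns to start when N is a multiple of T_k.
All gears at start simultaneously when N is a common multiple of [19, 8]; the smallest such N is lcm(19, 8).
Start: lcm = T0 = 19
Fold in T1=8: gcd(19, 8) = 1; lcm(19, 8) = 19 * 8 / 1 = 152 / 1 = 152
Full cycle length = 152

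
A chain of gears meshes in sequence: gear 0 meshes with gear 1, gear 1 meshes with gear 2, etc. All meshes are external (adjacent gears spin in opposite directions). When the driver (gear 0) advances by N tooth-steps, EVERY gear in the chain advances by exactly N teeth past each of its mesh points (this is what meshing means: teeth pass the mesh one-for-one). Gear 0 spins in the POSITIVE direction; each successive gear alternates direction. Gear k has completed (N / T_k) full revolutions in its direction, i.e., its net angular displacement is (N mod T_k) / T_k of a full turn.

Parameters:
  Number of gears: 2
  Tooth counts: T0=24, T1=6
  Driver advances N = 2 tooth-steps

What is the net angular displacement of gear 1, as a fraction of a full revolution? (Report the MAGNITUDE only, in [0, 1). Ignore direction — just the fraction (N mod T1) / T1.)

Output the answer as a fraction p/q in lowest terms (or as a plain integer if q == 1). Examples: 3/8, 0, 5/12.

Answer: 1/3

Derivation:
Chain of 2 gears, tooth counts: [24, 6]
  gear 0: T0=24, direction=positive, advance = 2 mod 24 = 2 teeth = 2/24 turn
  gear 1: T1=6, direction=negative, advance = 2 mod 6 = 2 teeth = 2/6 turn
Gear 1: 2 mod 6 = 2
Fraction = 2 / 6 = 1/3 (gcd(2,6)=2) = 1/3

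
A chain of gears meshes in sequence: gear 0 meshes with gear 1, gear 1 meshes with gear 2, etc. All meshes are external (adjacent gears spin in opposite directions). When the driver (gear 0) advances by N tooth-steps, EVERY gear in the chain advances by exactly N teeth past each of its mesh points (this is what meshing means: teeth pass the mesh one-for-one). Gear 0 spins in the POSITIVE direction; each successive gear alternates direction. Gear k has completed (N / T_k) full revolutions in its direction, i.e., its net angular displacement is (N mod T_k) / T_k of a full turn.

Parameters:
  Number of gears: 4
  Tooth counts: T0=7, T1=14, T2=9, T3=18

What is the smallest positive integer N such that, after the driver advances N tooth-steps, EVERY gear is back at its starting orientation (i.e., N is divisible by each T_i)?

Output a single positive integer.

Gear k returns to start when N is a multiple of T_k.
All gears at start simultaneously when N is a common multiple of [7, 14, 9, 18]; the smallest such N is lcm(7, 14, 9, 18).
Start: lcm = T0 = 7
Fold in T1=14: gcd(7, 14) = 7; lcm(7, 14) = 7 * 14 / 7 = 98 / 7 = 14
Fold in T2=9: gcd(14, 9) = 1; lcm(14, 9) = 14 * 9 / 1 = 126 / 1 = 126
Fold in T3=18: gcd(126, 18) = 18; lcm(126, 18) = 126 * 18 / 18 = 2268 / 18 = 126
Full cycle length = 126

Answer: 126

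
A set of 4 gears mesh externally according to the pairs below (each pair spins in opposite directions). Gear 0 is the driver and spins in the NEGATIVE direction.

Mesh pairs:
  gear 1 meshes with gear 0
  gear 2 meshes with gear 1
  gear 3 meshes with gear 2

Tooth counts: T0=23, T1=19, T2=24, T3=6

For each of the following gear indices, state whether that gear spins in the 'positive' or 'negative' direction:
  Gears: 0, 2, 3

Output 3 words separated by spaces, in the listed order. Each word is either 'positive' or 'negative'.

Gear 0 (driver): negative (depth 0)
  gear 1: meshes with gear 0 -> depth 1 -> positive (opposite of gear 0)
  gear 2: meshes with gear 1 -> depth 2 -> negative (opposite of gear 1)
  gear 3: meshes with gear 2 -> depth 3 -> positive (opposite of gear 2)
Queried indices 0, 2, 3 -> negative, negative, positive

Answer: negative negative positive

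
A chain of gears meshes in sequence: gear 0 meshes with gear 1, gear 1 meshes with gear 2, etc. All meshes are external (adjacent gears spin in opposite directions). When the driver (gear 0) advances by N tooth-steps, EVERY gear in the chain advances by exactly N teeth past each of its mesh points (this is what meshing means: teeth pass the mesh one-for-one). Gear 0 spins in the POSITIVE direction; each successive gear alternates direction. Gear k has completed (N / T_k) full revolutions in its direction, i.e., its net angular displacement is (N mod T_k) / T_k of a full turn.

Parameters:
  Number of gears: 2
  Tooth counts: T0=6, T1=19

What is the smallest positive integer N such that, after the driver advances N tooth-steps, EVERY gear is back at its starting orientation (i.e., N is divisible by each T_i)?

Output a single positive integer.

Gear k returns to start when N is a multiple of T_k.
All gears at start simultaneously when N is a common multiple of [6, 19]; the smallest such N is lcm(6, 19).
Start: lcm = T0 = 6
Fold in T1=19: gcd(6, 19) = 1; lcm(6, 19) = 6 * 19 / 1 = 114 / 1 = 114
Full cycle length = 114

Answer: 114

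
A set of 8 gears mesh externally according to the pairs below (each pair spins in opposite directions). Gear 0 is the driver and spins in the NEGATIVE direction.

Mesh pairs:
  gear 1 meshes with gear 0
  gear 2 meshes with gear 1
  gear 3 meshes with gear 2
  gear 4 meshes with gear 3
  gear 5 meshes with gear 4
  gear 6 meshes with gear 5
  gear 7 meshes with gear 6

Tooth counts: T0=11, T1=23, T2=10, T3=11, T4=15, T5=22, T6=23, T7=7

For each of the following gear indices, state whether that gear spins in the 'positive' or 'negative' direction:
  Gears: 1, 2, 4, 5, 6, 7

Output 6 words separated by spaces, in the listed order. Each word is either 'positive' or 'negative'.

Gear 0 (driver): negative (depth 0)
  gear 1: meshes with gear 0 -> depth 1 -> positive (opposite of gear 0)
  gear 2: meshes with gear 1 -> depth 2 -> negative (opposite of gear 1)
  gear 3: meshes with gear 2 -> depth 3 -> positive (opposite of gear 2)
  gear 4: meshes with gear 3 -> depth 4 -> negative (opposite of gear 3)
  gear 5: meshes with gear 4 -> depth 5 -> positive (opposite of gear 4)
  gear 6: meshes with gear 5 -> depth 6 -> negative (opposite of gear 5)
  gear 7: meshes with gear 6 -> depth 7 -> positive (opposite of gear 6)
Queried indices 1, 2, 4, 5, 6, 7 -> positive, negative, negative, positive, negative, positive

Answer: positive negative negative positive negative positive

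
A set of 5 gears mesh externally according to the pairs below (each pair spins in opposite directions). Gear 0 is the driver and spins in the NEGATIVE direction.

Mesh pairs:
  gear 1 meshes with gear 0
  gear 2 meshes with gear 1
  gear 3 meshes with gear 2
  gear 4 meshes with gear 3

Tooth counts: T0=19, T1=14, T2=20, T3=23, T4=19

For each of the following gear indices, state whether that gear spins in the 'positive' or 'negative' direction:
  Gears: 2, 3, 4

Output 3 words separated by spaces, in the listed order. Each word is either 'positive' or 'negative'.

Gear 0 (driver): negative (depth 0)
  gear 1: meshes with gear 0 -> depth 1 -> positive (opposite of gear 0)
  gear 2: meshes with gear 1 -> depth 2 -> negative (opposite of gear 1)
  gear 3: meshes with gear 2 -> depth 3 -> positive (opposite of gear 2)
  gear 4: meshes with gear 3 -> depth 4 -> negative (opposite of gear 3)
Queried indices 2, 3, 4 -> negative, positive, negative

Answer: negative positive negative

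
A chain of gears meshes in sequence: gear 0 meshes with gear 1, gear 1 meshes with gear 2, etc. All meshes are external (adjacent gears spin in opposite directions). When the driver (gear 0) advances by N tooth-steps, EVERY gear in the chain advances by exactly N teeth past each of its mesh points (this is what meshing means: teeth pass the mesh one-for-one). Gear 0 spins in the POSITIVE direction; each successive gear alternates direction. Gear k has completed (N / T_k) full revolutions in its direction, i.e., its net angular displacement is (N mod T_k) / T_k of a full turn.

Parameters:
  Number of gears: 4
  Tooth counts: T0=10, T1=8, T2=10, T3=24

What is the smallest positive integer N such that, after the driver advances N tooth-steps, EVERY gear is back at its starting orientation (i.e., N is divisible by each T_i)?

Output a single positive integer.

Gear k returns to start when N is a multiple of T_k.
All gears at start simultaneously when N is a common multiple of [10, 8, 10, 24]; the smallest such N is lcm(10, 8, 10, 24).
Start: lcm = T0 = 10
Fold in T1=8: gcd(10, 8) = 2; lcm(10, 8) = 10 * 8 / 2 = 80 / 2 = 40
Fold in T2=10: gcd(40, 10) = 10; lcm(40, 10) = 40 * 10 / 10 = 400 / 10 = 40
Fold in T3=24: gcd(40, 24) = 8; lcm(40, 24) = 40 * 24 / 8 = 960 / 8 = 120
Full cycle length = 120

Answer: 120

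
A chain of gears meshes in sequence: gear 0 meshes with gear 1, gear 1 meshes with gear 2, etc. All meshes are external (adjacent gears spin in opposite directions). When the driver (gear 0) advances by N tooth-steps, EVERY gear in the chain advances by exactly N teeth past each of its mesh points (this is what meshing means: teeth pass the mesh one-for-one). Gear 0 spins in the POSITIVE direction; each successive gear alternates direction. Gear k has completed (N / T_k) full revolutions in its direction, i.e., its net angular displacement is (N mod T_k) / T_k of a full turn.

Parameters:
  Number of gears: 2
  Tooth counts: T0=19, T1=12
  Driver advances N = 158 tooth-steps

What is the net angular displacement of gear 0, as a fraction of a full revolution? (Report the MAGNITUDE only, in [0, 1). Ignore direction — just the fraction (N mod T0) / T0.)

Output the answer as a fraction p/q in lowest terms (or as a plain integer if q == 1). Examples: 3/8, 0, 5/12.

Answer: 6/19

Derivation:
Chain of 2 gears, tooth counts: [19, 12]
  gear 0: T0=19, direction=positive, advance = 158 mod 19 = 6 teeth = 6/19 turn
  gear 1: T1=12, direction=negative, advance = 158 mod 12 = 2 teeth = 2/12 turn
Gear 0: 158 mod 19 = 6
Fraction = 6 / 19 = 6/19 (gcd(6,19)=1) = 6/19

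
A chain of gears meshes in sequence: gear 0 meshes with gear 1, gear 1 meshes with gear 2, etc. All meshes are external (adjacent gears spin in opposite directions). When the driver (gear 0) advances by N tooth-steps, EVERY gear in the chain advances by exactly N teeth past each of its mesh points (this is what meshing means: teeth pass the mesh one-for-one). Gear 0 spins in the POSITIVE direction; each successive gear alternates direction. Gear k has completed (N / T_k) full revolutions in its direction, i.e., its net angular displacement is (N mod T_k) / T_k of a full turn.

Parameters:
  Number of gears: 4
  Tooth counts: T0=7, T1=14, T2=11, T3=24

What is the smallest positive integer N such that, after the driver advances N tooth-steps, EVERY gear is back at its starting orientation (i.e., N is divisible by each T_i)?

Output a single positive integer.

Answer: 1848

Derivation:
Gear k returns to start when N is a multiple of T_k.
All gears at start simultaneously when N is a common multiple of [7, 14, 11, 24]; the smallest such N is lcm(7, 14, 11, 24).
Start: lcm = T0 = 7
Fold in T1=14: gcd(7, 14) = 7; lcm(7, 14) = 7 * 14 / 7 = 98 / 7 = 14
Fold in T2=11: gcd(14, 11) = 1; lcm(14, 11) = 14 * 11 / 1 = 154 / 1 = 154
Fold in T3=24: gcd(154, 24) = 2; lcm(154, 24) = 154 * 24 / 2 = 3696 / 2 = 1848
Full cycle length = 1848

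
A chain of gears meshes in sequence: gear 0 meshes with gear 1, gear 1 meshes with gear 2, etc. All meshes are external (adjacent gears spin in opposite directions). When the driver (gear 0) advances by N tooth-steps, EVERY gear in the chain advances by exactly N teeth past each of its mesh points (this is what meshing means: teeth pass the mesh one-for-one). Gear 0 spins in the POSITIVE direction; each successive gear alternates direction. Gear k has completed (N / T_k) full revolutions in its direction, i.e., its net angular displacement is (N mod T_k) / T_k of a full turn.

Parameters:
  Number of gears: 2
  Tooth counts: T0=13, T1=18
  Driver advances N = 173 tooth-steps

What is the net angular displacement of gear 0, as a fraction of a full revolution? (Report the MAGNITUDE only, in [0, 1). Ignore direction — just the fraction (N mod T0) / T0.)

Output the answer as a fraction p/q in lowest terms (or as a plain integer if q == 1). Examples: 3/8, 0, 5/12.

Chain of 2 gears, tooth counts: [13, 18]
  gear 0: T0=13, direction=positive, advance = 173 mod 13 = 4 teeth = 4/13 turn
  gear 1: T1=18, direction=negative, advance = 173 mod 18 = 11 teeth = 11/18 turn
Gear 0: 173 mod 13 = 4
Fraction = 4 / 13 = 4/13 (gcd(4,13)=1) = 4/13

Answer: 4/13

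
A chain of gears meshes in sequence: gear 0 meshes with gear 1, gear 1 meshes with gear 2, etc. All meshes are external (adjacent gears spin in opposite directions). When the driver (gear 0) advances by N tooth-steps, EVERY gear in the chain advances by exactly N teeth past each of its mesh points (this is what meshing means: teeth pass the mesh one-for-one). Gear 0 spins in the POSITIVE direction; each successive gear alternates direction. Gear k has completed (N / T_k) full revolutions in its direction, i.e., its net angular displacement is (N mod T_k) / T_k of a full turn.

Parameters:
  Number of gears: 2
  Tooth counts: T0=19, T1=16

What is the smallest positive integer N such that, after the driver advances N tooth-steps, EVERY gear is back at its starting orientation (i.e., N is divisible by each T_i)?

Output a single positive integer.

Answer: 304

Derivation:
Gear k returns to start when N is a multiple of T_k.
All gears at start simultaneously when N is a common multiple of [19, 16]; the smallest such N is lcm(19, 16).
Start: lcm = T0 = 19
Fold in T1=16: gcd(19, 16) = 1; lcm(19, 16) = 19 * 16 / 1 = 304 / 1 = 304
Full cycle length = 304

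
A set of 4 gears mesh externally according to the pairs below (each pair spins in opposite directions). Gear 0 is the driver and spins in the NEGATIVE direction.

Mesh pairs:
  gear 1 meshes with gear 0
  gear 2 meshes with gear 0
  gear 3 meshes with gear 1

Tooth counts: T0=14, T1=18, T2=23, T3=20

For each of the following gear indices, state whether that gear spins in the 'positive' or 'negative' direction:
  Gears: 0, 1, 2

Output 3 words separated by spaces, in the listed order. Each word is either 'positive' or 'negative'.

Answer: negative positive positive

Derivation:
Gear 0 (driver): negative (depth 0)
  gear 1: meshes with gear 0 -> depth 1 -> positive (opposite of gear 0)
  gear 2: meshes with gear 0 -> depth 1 -> positive (opposite of gear 0)
  gear 3: meshes with gear 1 -> depth 2 -> negative (opposite of gear 1)
Queried indices 0, 1, 2 -> negative, positive, positive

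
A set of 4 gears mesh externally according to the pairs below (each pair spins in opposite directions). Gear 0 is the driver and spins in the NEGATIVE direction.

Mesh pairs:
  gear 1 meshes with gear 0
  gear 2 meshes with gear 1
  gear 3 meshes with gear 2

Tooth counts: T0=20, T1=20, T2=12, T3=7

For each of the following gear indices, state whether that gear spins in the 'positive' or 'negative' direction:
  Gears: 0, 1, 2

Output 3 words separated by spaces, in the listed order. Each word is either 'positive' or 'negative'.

Gear 0 (driver): negative (depth 0)
  gear 1: meshes with gear 0 -> depth 1 -> positive (opposite of gear 0)
  gear 2: meshes with gear 1 -> depth 2 -> negative (opposite of gear 1)
  gear 3: meshes with gear 2 -> depth 3 -> positive (opposite of gear 2)
Queried indices 0, 1, 2 -> negative, positive, negative

Answer: negative positive negative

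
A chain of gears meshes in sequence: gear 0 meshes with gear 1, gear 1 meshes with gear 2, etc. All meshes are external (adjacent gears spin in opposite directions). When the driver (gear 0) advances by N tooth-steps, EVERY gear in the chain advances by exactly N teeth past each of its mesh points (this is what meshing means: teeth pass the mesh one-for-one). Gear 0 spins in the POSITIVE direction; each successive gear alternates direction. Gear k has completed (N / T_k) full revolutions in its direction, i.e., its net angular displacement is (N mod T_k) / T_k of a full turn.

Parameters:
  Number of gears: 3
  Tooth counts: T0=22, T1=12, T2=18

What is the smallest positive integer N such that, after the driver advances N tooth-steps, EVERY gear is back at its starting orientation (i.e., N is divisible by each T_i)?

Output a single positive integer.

Answer: 396

Derivation:
Gear k returns to start when N is a multiple of T_k.
All gears at start simultaneously when N is a common multiple of [22, 12, 18]; the smallest such N is lcm(22, 12, 18).
Start: lcm = T0 = 22
Fold in T1=12: gcd(22, 12) = 2; lcm(22, 12) = 22 * 12 / 2 = 264 / 2 = 132
Fold in T2=18: gcd(132, 18) = 6; lcm(132, 18) = 132 * 18 / 6 = 2376 / 6 = 396
Full cycle length = 396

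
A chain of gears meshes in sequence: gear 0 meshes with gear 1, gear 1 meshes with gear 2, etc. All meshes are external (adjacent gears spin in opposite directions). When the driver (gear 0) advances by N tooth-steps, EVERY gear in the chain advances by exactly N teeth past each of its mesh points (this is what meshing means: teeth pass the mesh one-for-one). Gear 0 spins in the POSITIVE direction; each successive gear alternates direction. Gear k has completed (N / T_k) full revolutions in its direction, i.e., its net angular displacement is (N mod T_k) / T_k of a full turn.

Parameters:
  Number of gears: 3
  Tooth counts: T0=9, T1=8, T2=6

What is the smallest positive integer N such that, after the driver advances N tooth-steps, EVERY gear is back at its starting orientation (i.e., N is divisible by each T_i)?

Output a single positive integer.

Gear k returns to start when N is a multiple of T_k.
All gears at start simultaneously when N is a common multiple of [9, 8, 6]; the smallest such N is lcm(9, 8, 6).
Start: lcm = T0 = 9
Fold in T1=8: gcd(9, 8) = 1; lcm(9, 8) = 9 * 8 / 1 = 72 / 1 = 72
Fold in T2=6: gcd(72, 6) = 6; lcm(72, 6) = 72 * 6 / 6 = 432 / 6 = 72
Full cycle length = 72

Answer: 72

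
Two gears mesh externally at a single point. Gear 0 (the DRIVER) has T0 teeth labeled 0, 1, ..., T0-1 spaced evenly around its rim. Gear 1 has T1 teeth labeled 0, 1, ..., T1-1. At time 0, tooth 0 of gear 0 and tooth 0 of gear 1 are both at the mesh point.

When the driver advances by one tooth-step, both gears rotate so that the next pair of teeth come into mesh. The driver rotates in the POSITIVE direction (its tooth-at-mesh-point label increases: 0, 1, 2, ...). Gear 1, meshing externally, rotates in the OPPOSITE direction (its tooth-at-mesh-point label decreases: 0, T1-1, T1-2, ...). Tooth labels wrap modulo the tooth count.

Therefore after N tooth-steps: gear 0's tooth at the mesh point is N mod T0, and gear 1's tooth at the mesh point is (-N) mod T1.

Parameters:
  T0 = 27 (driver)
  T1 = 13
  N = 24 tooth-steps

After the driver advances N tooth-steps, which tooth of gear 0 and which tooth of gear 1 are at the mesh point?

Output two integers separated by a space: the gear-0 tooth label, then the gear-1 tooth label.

Answer: 24 2

Derivation:
Gear 0 (driver, T0=27): tooth at mesh = N mod T0
  24 = 0 * 27 + 24, so 24 mod 27 = 24
  gear 0 tooth = 24
Gear 1 (driven, T1=13): tooth at mesh = (-N) mod T1
  24 = 1 * 13 + 11, so 24 mod 13 = 11
  (-24) mod 13 = (-11) mod 13 = 13 - 11 = 2
Mesh after 24 steps: gear-0 tooth 24 meets gear-1 tooth 2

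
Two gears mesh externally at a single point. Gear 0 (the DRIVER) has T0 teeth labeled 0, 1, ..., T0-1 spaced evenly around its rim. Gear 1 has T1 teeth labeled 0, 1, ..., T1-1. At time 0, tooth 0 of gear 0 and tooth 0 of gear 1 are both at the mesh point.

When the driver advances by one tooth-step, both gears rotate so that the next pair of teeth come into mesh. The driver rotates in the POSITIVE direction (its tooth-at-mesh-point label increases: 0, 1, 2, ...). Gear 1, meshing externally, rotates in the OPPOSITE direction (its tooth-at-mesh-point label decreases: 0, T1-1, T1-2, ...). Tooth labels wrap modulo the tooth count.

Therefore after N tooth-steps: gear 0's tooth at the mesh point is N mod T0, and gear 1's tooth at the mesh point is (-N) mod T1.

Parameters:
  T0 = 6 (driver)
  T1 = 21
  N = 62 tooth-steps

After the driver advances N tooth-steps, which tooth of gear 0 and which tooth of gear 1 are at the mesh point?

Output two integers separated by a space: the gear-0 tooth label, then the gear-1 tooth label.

Gear 0 (driver, T0=6): tooth at mesh = N mod T0
  62 = 10 * 6 + 2, so 62 mod 6 = 2
  gear 0 tooth = 2
Gear 1 (driven, T1=21): tooth at mesh = (-N) mod T1
  62 = 2 * 21 + 20, so 62 mod 21 = 20
  (-62) mod 21 = (-20) mod 21 = 21 - 20 = 1
Mesh after 62 steps: gear-0 tooth 2 meets gear-1 tooth 1

Answer: 2 1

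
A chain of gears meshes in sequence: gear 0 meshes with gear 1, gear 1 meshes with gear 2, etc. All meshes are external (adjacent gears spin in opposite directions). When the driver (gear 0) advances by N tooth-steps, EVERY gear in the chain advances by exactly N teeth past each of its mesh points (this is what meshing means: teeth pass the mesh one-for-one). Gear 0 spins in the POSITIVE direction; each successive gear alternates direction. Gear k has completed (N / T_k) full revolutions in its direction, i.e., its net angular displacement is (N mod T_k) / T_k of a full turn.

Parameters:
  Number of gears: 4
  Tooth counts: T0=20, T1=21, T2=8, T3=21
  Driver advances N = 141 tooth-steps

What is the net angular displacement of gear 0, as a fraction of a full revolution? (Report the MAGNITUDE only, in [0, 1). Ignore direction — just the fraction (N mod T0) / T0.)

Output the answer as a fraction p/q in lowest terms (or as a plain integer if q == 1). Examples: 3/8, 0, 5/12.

Chain of 4 gears, tooth counts: [20, 21, 8, 21]
  gear 0: T0=20, direction=positive, advance = 141 mod 20 = 1 teeth = 1/20 turn
  gear 1: T1=21, direction=negative, advance = 141 mod 21 = 15 teeth = 15/21 turn
  gear 2: T2=8, direction=positive, advance = 141 mod 8 = 5 teeth = 5/8 turn
  gear 3: T3=21, direction=negative, advance = 141 mod 21 = 15 teeth = 15/21 turn
Gear 0: 141 mod 20 = 1
Fraction = 1 / 20 = 1/20 (gcd(1,20)=1) = 1/20

Answer: 1/20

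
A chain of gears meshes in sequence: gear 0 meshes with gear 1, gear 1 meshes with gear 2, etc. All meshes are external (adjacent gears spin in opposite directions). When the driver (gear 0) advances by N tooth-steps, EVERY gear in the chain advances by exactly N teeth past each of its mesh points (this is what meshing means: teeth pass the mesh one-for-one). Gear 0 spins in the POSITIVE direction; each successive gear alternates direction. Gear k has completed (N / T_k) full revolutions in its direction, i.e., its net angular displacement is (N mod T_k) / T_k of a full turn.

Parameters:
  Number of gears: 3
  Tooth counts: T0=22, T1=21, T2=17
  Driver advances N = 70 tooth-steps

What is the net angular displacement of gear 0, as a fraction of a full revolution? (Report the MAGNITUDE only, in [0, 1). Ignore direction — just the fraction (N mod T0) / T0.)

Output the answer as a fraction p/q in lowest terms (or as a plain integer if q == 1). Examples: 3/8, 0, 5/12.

Answer: 2/11

Derivation:
Chain of 3 gears, tooth counts: [22, 21, 17]
  gear 0: T0=22, direction=positive, advance = 70 mod 22 = 4 teeth = 4/22 turn
  gear 1: T1=21, direction=negative, advance = 70 mod 21 = 7 teeth = 7/21 turn
  gear 2: T2=17, direction=positive, advance = 70 mod 17 = 2 teeth = 2/17 turn
Gear 0: 70 mod 22 = 4
Fraction = 4 / 22 = 2/11 (gcd(4,22)=2) = 2/11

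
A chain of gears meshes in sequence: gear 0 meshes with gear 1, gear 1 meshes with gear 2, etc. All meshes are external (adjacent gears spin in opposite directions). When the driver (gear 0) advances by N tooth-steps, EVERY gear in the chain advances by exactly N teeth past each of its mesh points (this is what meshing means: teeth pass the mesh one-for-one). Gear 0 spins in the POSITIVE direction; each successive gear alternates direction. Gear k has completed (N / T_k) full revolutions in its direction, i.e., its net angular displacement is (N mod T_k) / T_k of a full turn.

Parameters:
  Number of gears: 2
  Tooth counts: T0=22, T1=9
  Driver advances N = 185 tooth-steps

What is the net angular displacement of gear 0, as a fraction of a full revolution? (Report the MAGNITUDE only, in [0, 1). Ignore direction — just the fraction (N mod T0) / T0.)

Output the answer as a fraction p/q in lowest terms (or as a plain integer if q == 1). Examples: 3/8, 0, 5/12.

Answer: 9/22

Derivation:
Chain of 2 gears, tooth counts: [22, 9]
  gear 0: T0=22, direction=positive, advance = 185 mod 22 = 9 teeth = 9/22 turn
  gear 1: T1=9, direction=negative, advance = 185 mod 9 = 5 teeth = 5/9 turn
Gear 0: 185 mod 22 = 9
Fraction = 9 / 22 = 9/22 (gcd(9,22)=1) = 9/22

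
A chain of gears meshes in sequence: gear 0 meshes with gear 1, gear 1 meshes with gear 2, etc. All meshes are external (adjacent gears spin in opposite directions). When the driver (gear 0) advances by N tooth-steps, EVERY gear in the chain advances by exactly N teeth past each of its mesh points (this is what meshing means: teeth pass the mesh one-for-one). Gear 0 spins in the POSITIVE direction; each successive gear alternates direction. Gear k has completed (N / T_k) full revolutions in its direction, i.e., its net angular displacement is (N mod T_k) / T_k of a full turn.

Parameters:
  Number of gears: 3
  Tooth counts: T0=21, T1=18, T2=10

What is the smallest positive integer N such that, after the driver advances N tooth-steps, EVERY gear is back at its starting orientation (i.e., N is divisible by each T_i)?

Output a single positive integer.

Gear k returns to start when N is a multiple of T_k.
All gears at start simultaneously when N is a common multiple of [21, 18, 10]; the smallest such N is lcm(21, 18, 10).
Start: lcm = T0 = 21
Fold in T1=18: gcd(21, 18) = 3; lcm(21, 18) = 21 * 18 / 3 = 378 / 3 = 126
Fold in T2=10: gcd(126, 10) = 2; lcm(126, 10) = 126 * 10 / 2 = 1260 / 2 = 630
Full cycle length = 630

Answer: 630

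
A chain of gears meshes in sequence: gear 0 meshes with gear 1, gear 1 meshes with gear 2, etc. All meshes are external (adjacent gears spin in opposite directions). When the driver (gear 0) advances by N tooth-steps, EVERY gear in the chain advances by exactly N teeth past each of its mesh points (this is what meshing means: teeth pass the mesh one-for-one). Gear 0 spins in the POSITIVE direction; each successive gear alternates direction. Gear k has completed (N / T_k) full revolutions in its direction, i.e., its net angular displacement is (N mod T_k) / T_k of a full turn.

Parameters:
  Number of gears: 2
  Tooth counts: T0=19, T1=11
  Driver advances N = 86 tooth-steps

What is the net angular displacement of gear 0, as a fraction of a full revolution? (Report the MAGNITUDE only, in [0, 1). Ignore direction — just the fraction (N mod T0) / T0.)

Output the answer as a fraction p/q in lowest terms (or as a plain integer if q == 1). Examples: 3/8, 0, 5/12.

Chain of 2 gears, tooth counts: [19, 11]
  gear 0: T0=19, direction=positive, advance = 86 mod 19 = 10 teeth = 10/19 turn
  gear 1: T1=11, direction=negative, advance = 86 mod 11 = 9 teeth = 9/11 turn
Gear 0: 86 mod 19 = 10
Fraction = 10 / 19 = 10/19 (gcd(10,19)=1) = 10/19

Answer: 10/19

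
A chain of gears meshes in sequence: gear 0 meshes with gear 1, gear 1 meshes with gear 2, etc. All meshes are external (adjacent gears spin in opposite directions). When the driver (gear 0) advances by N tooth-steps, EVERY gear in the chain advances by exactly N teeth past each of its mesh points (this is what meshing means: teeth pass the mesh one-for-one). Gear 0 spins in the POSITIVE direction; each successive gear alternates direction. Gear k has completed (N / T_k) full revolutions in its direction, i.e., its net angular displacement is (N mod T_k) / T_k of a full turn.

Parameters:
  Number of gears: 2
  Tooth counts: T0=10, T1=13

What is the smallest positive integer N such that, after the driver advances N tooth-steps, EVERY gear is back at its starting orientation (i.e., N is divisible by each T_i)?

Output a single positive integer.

Gear k returns to start when N is a multiple of T_k.
All gears at start simultaneously when N is a common multiple of [10, 13]; the smallest such N is lcm(10, 13).
Start: lcm = T0 = 10
Fold in T1=13: gcd(10, 13) = 1; lcm(10, 13) = 10 * 13 / 1 = 130 / 1 = 130
Full cycle length = 130

Answer: 130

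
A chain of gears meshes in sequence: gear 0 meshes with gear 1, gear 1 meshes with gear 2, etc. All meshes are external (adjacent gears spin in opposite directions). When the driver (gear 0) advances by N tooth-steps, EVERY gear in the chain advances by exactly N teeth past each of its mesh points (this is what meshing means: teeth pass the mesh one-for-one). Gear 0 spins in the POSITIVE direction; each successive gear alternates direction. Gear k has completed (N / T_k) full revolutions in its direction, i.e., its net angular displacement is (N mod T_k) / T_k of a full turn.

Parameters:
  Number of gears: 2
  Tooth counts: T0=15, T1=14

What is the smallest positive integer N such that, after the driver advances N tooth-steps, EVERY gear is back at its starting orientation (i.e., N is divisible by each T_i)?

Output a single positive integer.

Answer: 210

Derivation:
Gear k returns to start when N is a multiple of T_k.
All gears at start simultaneously when N is a common multiple of [15, 14]; the smallest such N is lcm(15, 14).
Start: lcm = T0 = 15
Fold in T1=14: gcd(15, 14) = 1; lcm(15, 14) = 15 * 14 / 1 = 210 / 1 = 210
Full cycle length = 210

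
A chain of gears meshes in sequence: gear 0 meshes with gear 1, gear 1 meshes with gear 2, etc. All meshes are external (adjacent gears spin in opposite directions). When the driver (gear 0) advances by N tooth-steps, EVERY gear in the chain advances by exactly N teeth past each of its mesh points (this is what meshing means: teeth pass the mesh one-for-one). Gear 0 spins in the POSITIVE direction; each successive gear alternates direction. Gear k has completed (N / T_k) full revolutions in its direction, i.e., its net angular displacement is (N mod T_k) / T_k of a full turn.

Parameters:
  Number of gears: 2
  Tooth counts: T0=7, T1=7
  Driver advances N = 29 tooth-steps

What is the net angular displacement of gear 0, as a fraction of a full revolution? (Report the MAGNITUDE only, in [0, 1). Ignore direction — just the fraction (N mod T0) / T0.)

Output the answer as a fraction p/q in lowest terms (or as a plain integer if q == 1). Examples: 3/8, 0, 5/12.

Answer: 1/7

Derivation:
Chain of 2 gears, tooth counts: [7, 7]
  gear 0: T0=7, direction=positive, advance = 29 mod 7 = 1 teeth = 1/7 turn
  gear 1: T1=7, direction=negative, advance = 29 mod 7 = 1 teeth = 1/7 turn
Gear 0: 29 mod 7 = 1
Fraction = 1 / 7 = 1/7 (gcd(1,7)=1) = 1/7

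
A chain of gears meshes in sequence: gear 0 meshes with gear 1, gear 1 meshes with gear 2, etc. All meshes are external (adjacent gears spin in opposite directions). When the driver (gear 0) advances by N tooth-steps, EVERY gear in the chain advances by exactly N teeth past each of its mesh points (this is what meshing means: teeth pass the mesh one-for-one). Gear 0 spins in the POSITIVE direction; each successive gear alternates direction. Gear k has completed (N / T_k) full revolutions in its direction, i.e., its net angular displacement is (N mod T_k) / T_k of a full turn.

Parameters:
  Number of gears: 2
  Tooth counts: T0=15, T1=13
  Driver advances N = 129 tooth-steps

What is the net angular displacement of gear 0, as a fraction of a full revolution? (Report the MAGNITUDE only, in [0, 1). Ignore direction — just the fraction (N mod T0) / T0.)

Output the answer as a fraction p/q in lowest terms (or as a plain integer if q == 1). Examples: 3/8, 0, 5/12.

Chain of 2 gears, tooth counts: [15, 13]
  gear 0: T0=15, direction=positive, advance = 129 mod 15 = 9 teeth = 9/15 turn
  gear 1: T1=13, direction=negative, advance = 129 mod 13 = 12 teeth = 12/13 turn
Gear 0: 129 mod 15 = 9
Fraction = 9 / 15 = 3/5 (gcd(9,15)=3) = 3/5

Answer: 3/5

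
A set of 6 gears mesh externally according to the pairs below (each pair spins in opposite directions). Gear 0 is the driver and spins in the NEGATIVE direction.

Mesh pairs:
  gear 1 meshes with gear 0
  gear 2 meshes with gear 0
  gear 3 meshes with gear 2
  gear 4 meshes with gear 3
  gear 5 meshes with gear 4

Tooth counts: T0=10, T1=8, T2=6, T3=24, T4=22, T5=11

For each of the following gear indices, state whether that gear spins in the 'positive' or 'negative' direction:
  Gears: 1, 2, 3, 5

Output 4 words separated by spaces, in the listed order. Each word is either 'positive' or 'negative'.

Gear 0 (driver): negative (depth 0)
  gear 1: meshes with gear 0 -> depth 1 -> positive (opposite of gear 0)
  gear 2: meshes with gear 0 -> depth 1 -> positive (opposite of gear 0)
  gear 3: meshes with gear 2 -> depth 2 -> negative (opposite of gear 2)
  gear 4: meshes with gear 3 -> depth 3 -> positive (opposite of gear 3)
  gear 5: meshes with gear 4 -> depth 4 -> negative (opposite of gear 4)
Queried indices 1, 2, 3, 5 -> positive, positive, negative, negative

Answer: positive positive negative negative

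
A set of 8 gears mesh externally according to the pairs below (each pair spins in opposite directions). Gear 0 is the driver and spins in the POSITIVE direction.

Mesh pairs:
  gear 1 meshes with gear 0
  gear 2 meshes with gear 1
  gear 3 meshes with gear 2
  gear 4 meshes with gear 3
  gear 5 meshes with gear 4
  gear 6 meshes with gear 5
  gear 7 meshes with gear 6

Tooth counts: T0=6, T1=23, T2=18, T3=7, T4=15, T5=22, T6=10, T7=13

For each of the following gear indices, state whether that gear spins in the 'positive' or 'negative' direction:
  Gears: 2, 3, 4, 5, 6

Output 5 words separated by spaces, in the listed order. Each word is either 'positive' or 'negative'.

Gear 0 (driver): positive (depth 0)
  gear 1: meshes with gear 0 -> depth 1 -> negative (opposite of gear 0)
  gear 2: meshes with gear 1 -> depth 2 -> positive (opposite of gear 1)
  gear 3: meshes with gear 2 -> depth 3 -> negative (opposite of gear 2)
  gear 4: meshes with gear 3 -> depth 4 -> positive (opposite of gear 3)
  gear 5: meshes with gear 4 -> depth 5 -> negative (opposite of gear 4)
  gear 6: meshes with gear 5 -> depth 6 -> positive (opposite of gear 5)
  gear 7: meshes with gear 6 -> depth 7 -> negative (opposite of gear 6)
Queried indices 2, 3, 4, 5, 6 -> positive, negative, positive, negative, positive

Answer: positive negative positive negative positive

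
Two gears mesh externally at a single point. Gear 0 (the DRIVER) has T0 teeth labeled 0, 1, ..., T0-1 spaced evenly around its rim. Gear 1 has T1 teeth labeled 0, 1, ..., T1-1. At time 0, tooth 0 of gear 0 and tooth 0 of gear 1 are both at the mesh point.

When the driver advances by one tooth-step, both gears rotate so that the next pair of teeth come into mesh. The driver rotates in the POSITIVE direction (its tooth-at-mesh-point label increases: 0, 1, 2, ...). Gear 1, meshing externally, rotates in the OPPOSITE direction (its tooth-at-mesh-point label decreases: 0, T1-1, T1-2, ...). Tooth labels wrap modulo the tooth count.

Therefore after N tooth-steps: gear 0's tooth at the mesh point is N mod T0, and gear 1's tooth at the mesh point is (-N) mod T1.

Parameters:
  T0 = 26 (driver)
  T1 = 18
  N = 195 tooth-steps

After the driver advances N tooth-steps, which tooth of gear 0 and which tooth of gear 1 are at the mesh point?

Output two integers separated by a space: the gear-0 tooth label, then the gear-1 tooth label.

Gear 0 (driver, T0=26): tooth at mesh = N mod T0
  195 = 7 * 26 + 13, so 195 mod 26 = 13
  gear 0 tooth = 13
Gear 1 (driven, T1=18): tooth at mesh = (-N) mod T1
  195 = 10 * 18 + 15, so 195 mod 18 = 15
  (-195) mod 18 = (-15) mod 18 = 18 - 15 = 3
Mesh after 195 steps: gear-0 tooth 13 meets gear-1 tooth 3

Answer: 13 3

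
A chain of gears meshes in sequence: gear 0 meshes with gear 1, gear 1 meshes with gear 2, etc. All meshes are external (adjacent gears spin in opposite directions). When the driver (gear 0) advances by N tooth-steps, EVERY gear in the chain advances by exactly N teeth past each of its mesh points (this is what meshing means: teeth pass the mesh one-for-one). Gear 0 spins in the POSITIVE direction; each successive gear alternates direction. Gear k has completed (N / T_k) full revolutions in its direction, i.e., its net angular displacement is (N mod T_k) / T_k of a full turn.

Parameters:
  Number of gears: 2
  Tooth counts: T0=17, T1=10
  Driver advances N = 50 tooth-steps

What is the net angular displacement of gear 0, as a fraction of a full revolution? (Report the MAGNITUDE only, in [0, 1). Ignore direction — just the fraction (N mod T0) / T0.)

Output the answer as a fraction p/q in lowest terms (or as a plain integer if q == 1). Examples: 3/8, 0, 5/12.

Chain of 2 gears, tooth counts: [17, 10]
  gear 0: T0=17, direction=positive, advance = 50 mod 17 = 16 teeth = 16/17 turn
  gear 1: T1=10, direction=negative, advance = 50 mod 10 = 0 teeth = 0/10 turn
Gear 0: 50 mod 17 = 16
Fraction = 16 / 17 = 16/17 (gcd(16,17)=1) = 16/17

Answer: 16/17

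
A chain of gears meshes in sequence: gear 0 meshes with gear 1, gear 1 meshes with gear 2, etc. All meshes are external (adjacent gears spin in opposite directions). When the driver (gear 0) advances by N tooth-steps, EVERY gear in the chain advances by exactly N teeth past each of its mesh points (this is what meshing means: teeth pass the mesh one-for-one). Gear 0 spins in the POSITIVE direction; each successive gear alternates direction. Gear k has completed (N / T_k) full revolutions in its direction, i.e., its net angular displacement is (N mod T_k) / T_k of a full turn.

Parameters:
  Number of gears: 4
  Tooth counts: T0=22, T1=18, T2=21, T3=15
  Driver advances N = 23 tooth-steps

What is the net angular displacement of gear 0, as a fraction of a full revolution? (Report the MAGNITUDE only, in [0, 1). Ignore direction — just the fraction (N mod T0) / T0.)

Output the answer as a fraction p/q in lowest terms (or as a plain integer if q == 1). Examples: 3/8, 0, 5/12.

Answer: 1/22

Derivation:
Chain of 4 gears, tooth counts: [22, 18, 21, 15]
  gear 0: T0=22, direction=positive, advance = 23 mod 22 = 1 teeth = 1/22 turn
  gear 1: T1=18, direction=negative, advance = 23 mod 18 = 5 teeth = 5/18 turn
  gear 2: T2=21, direction=positive, advance = 23 mod 21 = 2 teeth = 2/21 turn
  gear 3: T3=15, direction=negative, advance = 23 mod 15 = 8 teeth = 8/15 turn
Gear 0: 23 mod 22 = 1
Fraction = 1 / 22 = 1/22 (gcd(1,22)=1) = 1/22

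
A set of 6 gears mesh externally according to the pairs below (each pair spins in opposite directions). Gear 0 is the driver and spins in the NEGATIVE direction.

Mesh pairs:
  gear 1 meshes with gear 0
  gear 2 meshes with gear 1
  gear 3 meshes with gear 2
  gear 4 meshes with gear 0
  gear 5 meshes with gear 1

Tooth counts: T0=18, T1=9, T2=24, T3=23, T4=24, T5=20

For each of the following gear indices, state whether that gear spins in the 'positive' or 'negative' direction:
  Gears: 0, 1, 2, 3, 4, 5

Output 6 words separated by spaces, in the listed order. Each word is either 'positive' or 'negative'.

Gear 0 (driver): negative (depth 0)
  gear 1: meshes with gear 0 -> depth 1 -> positive (opposite of gear 0)
  gear 2: meshes with gear 1 -> depth 2 -> negative (opposite of gear 1)
  gear 3: meshes with gear 2 -> depth 3 -> positive (opposite of gear 2)
  gear 4: meshes with gear 0 -> depth 1 -> positive (opposite of gear 0)
  gear 5: meshes with gear 1 -> depth 2 -> negative (opposite of gear 1)
Queried indices 0, 1, 2, 3, 4, 5 -> negative, positive, negative, positive, positive, negative

Answer: negative positive negative positive positive negative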